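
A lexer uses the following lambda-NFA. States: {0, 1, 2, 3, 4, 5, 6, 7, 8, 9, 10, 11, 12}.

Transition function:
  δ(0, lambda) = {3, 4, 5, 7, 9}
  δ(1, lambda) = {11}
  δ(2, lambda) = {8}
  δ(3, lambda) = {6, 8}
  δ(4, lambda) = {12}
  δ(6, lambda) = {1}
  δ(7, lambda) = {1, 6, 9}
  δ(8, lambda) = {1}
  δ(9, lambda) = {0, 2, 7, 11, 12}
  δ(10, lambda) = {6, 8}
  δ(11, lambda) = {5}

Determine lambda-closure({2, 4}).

{1, 2, 4, 5, 8, 11, 12}

Start with {2, 4}.
From 2 via lambda: add 8.
From 4 via lambda: add 12.
From 8 via lambda: add 1.
From 1 via lambda: add 11.
From 11 via lambda: add 5.
No new states can be added; the closed set is {1, 2, 4, 5, 8, 11, 12}.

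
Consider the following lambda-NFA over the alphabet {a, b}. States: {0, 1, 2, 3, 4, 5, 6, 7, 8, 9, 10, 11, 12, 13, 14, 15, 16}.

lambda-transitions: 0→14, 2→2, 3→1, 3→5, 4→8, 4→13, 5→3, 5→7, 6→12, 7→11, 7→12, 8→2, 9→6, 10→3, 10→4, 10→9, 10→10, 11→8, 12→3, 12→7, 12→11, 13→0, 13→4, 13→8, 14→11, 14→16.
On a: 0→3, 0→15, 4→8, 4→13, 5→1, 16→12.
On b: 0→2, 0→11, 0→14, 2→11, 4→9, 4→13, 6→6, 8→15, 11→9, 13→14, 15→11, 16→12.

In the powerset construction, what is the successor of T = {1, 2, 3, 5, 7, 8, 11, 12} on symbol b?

2 on b → {11}.
8 on b → {15}.
11 on b → {9}.
No b-transition from 1, 3, 5, 7, 12.
Union after reading b: {9, 11, 15}.
Now take the lambda-closure:
From 9 via lambda: add 6.
From 11 via lambda: add 8.
From 6 via lambda: add 12.
From 8 via lambda: add 2.
From 12 via lambda: add 3, 7.
From 3 via lambda: add 1, 5.
No new states can be added; the closed set is {1, 2, 3, 5, 6, 7, 8, 9, 11, 12, 15}.

{1, 2, 3, 5, 6, 7, 8, 9, 11, 12, 15}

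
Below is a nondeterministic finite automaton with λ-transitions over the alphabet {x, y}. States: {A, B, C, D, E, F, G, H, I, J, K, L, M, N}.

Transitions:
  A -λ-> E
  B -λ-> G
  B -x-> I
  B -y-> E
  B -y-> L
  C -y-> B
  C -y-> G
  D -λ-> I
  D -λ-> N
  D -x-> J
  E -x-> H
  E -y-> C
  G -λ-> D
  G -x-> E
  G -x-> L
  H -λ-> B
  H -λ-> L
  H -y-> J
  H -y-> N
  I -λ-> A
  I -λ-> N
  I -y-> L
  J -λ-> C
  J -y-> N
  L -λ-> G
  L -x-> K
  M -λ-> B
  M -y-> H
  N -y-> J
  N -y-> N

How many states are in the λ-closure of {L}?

Start with {L}.
From L via λ: add G.
From G via λ: add D.
From D via λ: add I, N.
From I via λ: add A.
From A via λ: add E.
λ-closure = {A, D, E, G, I, L, N}, which has 7 states.

7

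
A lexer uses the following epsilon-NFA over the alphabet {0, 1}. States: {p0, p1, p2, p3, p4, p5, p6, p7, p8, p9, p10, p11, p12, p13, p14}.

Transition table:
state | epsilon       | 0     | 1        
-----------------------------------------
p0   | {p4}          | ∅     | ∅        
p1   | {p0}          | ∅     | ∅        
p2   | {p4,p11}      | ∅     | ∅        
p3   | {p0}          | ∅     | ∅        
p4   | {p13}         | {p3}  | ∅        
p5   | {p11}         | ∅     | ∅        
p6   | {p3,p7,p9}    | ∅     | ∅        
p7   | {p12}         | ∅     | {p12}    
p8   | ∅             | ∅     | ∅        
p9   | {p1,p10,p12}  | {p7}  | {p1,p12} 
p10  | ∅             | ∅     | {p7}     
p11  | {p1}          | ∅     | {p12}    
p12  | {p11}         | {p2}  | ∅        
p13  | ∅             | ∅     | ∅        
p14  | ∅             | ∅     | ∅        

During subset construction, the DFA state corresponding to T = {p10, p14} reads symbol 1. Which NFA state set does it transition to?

p10 on 1 → {p7}.
No 1-transition from p14.
Union after reading 1: {p7}.
Now take the epsilon-closure:
From p7 via epsilon: add p12.
From p12 via epsilon: add p11.
From p11 via epsilon: add p1.
From p1 via epsilon: add p0.
From p0 via epsilon: add p4.
From p4 via epsilon: add p13.
No new states can be added; the closed set is {p0, p1, p4, p7, p11, p12, p13}.

{p0, p1, p4, p7, p11, p12, p13}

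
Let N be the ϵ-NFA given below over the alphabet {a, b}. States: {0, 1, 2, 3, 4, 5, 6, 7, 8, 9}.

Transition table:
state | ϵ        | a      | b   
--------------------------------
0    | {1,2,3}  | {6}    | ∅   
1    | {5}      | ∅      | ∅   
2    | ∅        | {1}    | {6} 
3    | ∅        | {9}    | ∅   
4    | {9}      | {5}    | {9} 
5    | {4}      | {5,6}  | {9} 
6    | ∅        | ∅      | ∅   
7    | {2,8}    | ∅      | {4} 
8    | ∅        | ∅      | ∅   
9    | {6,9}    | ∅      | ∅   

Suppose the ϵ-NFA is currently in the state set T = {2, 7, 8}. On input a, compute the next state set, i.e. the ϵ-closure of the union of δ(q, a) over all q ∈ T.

2 on a → {1}.
No a-transition from 7, 8.
Union after reading a: {1}.
Now take the ϵ-closure:
From 1 via ϵ: add 5.
From 5 via ϵ: add 4.
From 4 via ϵ: add 9.
From 9 via ϵ: add 6.
No new states can be added; the closed set is {1, 4, 5, 6, 9}.

{1, 4, 5, 6, 9}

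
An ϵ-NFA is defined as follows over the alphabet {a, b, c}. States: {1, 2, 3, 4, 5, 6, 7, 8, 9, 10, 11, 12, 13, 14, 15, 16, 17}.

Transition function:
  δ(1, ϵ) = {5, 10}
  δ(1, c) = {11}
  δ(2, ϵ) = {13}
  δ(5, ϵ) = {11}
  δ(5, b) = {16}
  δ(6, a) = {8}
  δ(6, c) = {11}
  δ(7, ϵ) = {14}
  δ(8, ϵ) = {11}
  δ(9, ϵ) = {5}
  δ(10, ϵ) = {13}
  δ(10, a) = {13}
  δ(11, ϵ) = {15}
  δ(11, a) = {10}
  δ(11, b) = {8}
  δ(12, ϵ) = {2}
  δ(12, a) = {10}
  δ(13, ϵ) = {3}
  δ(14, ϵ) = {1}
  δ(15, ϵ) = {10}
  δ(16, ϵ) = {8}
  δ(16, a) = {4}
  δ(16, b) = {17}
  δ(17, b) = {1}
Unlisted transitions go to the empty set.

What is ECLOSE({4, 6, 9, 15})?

Start with {4, 6, 9, 15}.
From 9 via ϵ: add 5.
From 15 via ϵ: add 10.
From 5 via ϵ: add 11.
From 10 via ϵ: add 13.
From 13 via ϵ: add 3.
No new states can be added; the closed set is {3, 4, 5, 6, 9, 10, 11, 13, 15}.

{3, 4, 5, 6, 9, 10, 11, 13, 15}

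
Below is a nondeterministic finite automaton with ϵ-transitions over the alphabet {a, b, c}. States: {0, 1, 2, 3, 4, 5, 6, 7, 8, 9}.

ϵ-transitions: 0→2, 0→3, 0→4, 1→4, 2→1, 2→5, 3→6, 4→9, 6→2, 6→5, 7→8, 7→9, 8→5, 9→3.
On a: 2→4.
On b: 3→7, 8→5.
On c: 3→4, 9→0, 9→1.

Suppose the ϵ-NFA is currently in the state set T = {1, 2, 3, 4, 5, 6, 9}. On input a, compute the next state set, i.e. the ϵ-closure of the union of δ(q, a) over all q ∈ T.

2 on a → {4}.
No a-transition from 1, 3, 4, 5, 6, 9.
Union after reading a: {4}.
Now take the ϵ-closure:
From 4 via ϵ: add 9.
From 9 via ϵ: add 3.
From 3 via ϵ: add 6.
From 6 via ϵ: add 2, 5.
From 2 via ϵ: add 1.
No new states can be added; the closed set is {1, 2, 3, 4, 5, 6, 9}.

{1, 2, 3, 4, 5, 6, 9}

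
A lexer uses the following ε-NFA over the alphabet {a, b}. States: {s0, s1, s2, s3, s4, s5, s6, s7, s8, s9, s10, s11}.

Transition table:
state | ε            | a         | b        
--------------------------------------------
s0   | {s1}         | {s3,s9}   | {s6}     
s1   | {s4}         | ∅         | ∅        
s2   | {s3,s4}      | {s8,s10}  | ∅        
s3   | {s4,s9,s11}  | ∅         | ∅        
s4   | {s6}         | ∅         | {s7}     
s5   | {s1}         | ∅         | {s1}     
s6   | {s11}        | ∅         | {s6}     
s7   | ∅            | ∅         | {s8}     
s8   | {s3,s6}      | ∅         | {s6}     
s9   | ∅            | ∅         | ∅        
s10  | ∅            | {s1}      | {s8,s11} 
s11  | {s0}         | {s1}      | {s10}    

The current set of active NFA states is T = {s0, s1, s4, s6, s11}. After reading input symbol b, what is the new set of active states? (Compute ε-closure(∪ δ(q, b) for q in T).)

s0 on b → {s6}.
s4 on b → {s7}.
s6 on b → {s6}.
s11 on b → {s10}.
No b-transition from s1.
Union after reading b: {s6, s7, s10}.
Now take the ε-closure:
From s6 via ε: add s11.
From s11 via ε: add s0.
From s0 via ε: add s1.
From s1 via ε: add s4.
No new states can be added; the closed set is {s0, s1, s4, s6, s7, s10, s11}.

{s0, s1, s4, s6, s7, s10, s11}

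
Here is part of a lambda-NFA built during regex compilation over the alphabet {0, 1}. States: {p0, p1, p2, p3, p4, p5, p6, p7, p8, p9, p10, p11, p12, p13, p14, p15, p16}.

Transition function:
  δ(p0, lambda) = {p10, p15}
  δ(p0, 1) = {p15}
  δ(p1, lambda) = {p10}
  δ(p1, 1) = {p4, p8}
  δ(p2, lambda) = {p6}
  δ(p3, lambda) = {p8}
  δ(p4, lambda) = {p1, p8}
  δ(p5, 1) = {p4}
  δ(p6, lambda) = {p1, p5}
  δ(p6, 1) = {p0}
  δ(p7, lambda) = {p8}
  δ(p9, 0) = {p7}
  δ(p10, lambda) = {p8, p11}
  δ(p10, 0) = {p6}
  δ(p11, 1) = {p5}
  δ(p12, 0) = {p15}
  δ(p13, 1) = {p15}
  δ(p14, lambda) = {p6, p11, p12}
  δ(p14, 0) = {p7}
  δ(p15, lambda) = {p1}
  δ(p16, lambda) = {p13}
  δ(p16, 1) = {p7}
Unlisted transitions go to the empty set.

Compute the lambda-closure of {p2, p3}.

{p1, p2, p3, p5, p6, p8, p10, p11}

Start with {p2, p3}.
From p2 via lambda: add p6.
From p3 via lambda: add p8.
From p6 via lambda: add p1, p5.
From p1 via lambda: add p10.
From p10 via lambda: add p11.
No new states can be added; the closed set is {p1, p2, p3, p5, p6, p8, p10, p11}.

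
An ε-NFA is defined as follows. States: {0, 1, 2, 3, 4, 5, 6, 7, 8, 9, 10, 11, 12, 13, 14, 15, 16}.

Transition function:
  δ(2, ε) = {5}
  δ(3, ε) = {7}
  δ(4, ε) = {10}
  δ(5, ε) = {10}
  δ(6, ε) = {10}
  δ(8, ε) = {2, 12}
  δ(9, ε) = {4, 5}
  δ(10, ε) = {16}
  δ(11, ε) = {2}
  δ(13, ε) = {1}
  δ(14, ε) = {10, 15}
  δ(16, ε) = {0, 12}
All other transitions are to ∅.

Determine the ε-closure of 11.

Start with {11}.
From 11 via ε: add 2.
From 2 via ε: add 5.
From 5 via ε: add 10.
From 10 via ε: add 16.
From 16 via ε: add 0, 12.
No new states can be added; the closed set is {0, 2, 5, 10, 11, 12, 16}.

{0, 2, 5, 10, 11, 12, 16}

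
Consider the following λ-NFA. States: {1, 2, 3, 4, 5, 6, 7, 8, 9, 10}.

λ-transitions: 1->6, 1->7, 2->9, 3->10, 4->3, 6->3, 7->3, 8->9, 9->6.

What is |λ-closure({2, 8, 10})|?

Start with {2, 8, 10}.
From 2 via λ: add 9.
From 9 via λ: add 6.
From 6 via λ: add 3.
λ-closure = {2, 3, 6, 8, 9, 10}, which has 6 states.

6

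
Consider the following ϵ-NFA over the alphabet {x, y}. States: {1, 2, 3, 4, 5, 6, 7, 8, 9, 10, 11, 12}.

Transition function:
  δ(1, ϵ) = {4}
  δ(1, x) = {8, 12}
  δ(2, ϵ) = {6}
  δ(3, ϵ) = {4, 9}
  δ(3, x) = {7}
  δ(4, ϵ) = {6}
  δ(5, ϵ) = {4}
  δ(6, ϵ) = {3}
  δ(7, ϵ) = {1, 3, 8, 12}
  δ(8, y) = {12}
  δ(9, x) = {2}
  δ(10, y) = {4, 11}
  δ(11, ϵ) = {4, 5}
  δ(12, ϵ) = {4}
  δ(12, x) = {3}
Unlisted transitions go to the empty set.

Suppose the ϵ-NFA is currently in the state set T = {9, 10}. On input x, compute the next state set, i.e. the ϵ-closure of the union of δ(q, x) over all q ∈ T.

9 on x → {2}.
No x-transition from 10.
Union after reading x: {2}.
Now take the ϵ-closure:
From 2 via ϵ: add 6.
From 6 via ϵ: add 3.
From 3 via ϵ: add 4, 9.
No new states can be added; the closed set is {2, 3, 4, 6, 9}.

{2, 3, 4, 6, 9}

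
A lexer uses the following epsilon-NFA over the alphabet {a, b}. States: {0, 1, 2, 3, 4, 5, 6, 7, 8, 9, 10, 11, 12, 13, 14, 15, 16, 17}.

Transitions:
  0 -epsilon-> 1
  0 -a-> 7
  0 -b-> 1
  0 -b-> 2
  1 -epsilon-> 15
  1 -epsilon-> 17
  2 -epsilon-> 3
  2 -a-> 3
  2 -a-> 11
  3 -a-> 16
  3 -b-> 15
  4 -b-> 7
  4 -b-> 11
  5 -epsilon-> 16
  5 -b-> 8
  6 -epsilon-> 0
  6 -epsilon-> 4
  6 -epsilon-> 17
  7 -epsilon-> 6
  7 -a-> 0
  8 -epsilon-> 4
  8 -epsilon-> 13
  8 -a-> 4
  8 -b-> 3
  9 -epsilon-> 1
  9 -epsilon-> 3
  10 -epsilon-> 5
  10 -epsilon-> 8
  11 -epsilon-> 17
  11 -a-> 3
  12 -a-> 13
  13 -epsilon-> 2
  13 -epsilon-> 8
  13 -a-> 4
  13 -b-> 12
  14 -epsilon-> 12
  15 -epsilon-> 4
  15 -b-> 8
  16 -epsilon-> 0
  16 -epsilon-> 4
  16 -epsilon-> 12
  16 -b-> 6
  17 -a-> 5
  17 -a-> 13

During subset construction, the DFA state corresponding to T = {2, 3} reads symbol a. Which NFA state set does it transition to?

{0, 1, 3, 4, 11, 12, 15, 16, 17}

2 on a → {3, 11}.
3 on a → {16}.
Union after reading a: {3, 11, 16}.
Now take the epsilon-closure:
From 11 via epsilon: add 17.
From 16 via epsilon: add 0, 4, 12.
From 0 via epsilon: add 1.
From 1 via epsilon: add 15.
No new states can be added; the closed set is {0, 1, 3, 4, 11, 12, 15, 16, 17}.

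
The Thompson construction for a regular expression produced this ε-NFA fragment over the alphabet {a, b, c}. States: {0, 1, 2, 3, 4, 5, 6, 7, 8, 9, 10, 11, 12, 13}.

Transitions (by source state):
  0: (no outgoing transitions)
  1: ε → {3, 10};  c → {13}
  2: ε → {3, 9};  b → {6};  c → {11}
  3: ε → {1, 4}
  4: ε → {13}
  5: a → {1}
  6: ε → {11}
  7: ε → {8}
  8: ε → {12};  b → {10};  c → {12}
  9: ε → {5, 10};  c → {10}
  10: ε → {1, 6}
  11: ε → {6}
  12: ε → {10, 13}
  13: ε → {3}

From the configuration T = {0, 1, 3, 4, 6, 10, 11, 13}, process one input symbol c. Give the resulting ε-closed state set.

{1, 3, 4, 6, 10, 11, 13}

1 on c → {13}.
No c-transition from 0, 3, 4, 6, 10, 11, 13.
Union after reading c: {13}.
Now take the ε-closure:
From 13 via ε: add 3.
From 3 via ε: add 1, 4.
From 1 via ε: add 10.
From 10 via ε: add 6.
From 6 via ε: add 11.
No new states can be added; the closed set is {1, 3, 4, 6, 10, 11, 13}.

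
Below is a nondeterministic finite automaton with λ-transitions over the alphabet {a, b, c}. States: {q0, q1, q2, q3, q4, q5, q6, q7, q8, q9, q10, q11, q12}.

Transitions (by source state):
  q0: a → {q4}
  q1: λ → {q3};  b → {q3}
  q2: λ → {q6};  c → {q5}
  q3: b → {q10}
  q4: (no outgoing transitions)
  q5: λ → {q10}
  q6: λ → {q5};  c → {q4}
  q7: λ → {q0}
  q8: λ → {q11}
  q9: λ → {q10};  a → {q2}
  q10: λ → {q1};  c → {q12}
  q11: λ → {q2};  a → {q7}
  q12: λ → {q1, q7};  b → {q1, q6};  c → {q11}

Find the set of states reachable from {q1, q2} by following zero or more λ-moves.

{q1, q2, q3, q5, q6, q10}

Start with {q1, q2}.
From q1 via λ: add q3.
From q2 via λ: add q6.
From q6 via λ: add q5.
From q5 via λ: add q10.
No new states can be added; the closed set is {q1, q2, q3, q5, q6, q10}.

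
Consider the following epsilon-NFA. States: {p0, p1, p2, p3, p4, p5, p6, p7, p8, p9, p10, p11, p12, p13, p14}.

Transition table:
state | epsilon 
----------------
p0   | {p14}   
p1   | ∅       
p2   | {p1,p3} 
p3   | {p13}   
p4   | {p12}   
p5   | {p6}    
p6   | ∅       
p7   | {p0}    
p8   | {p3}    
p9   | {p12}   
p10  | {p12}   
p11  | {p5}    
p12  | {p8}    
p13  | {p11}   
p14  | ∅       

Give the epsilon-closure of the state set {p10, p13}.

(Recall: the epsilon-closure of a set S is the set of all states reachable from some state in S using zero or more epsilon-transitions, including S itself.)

{p3, p5, p6, p8, p10, p11, p12, p13}

Start with {p10, p13}.
From p10 via epsilon: add p12.
From p13 via epsilon: add p11.
From p11 via epsilon: add p5.
From p12 via epsilon: add p8.
From p5 via epsilon: add p6.
From p8 via epsilon: add p3.
No new states can be added; the closed set is {p3, p5, p6, p8, p10, p11, p12, p13}.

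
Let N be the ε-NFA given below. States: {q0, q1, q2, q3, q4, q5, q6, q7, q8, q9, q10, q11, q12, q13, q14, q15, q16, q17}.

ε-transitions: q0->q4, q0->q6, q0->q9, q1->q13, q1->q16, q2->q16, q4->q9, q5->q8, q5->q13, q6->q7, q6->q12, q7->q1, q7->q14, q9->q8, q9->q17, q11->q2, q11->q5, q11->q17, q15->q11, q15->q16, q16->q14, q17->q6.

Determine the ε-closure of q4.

Start with {q4}.
From q4 via ε: add q9.
From q9 via ε: add q8, q17.
From q17 via ε: add q6.
From q6 via ε: add q7, q12.
From q7 via ε: add q1, q14.
From q1 via ε: add q13, q16.
No new states can be added; the closed set is {q1, q4, q6, q7, q8, q9, q12, q13, q14, q16, q17}.

{q1, q4, q6, q7, q8, q9, q12, q13, q14, q16, q17}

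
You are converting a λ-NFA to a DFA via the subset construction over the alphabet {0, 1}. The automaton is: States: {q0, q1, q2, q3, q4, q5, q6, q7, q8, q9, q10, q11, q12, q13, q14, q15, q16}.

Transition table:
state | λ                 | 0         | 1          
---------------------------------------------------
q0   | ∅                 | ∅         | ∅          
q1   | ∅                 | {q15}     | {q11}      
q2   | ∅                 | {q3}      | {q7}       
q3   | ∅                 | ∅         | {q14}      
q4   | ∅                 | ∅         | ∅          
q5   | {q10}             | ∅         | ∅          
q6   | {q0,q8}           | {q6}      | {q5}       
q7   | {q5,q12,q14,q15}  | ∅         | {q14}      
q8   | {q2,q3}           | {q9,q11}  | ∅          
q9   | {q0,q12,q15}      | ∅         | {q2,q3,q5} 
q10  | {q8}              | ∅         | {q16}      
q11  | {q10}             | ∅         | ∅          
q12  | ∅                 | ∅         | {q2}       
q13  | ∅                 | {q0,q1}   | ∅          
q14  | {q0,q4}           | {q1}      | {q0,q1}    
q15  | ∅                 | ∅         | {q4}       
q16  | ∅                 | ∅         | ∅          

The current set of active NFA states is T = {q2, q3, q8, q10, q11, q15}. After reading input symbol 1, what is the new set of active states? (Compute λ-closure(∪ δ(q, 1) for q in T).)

{q0, q2, q3, q4, q5, q7, q8, q10, q12, q14, q15, q16}

q2 on 1 → {q7}.
q3 on 1 → {q14}.
q10 on 1 → {q16}.
q15 on 1 → {q4}.
No 1-transition from q8, q11.
Union after reading 1: {q4, q7, q14, q16}.
Now take the λ-closure:
From q7 via λ: add q5, q12, q15.
From q14 via λ: add q0.
From q5 via λ: add q10.
From q10 via λ: add q8.
From q8 via λ: add q2, q3.
No new states can be added; the closed set is {q0, q2, q3, q4, q5, q7, q8, q10, q12, q14, q15, q16}.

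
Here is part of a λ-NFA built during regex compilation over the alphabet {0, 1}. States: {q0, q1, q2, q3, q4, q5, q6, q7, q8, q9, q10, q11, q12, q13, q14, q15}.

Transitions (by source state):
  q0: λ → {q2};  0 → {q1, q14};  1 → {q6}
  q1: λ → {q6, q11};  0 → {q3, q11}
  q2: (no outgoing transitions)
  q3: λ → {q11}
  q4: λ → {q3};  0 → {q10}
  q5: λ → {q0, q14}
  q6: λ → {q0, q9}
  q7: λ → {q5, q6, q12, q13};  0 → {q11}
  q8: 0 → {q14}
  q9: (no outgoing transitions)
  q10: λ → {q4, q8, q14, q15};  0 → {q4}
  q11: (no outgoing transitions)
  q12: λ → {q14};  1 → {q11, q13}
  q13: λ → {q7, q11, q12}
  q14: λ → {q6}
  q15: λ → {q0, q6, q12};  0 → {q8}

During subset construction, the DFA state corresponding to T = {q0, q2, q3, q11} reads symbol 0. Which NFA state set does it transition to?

{q0, q1, q2, q6, q9, q11, q14}

q0 on 0 → {q1, q14}.
No 0-transition from q2, q3, q11.
Union after reading 0: {q1, q14}.
Now take the λ-closure:
From q1 via λ: add q6, q11.
From q6 via λ: add q0, q9.
From q0 via λ: add q2.
No new states can be added; the closed set is {q0, q1, q2, q6, q9, q11, q14}.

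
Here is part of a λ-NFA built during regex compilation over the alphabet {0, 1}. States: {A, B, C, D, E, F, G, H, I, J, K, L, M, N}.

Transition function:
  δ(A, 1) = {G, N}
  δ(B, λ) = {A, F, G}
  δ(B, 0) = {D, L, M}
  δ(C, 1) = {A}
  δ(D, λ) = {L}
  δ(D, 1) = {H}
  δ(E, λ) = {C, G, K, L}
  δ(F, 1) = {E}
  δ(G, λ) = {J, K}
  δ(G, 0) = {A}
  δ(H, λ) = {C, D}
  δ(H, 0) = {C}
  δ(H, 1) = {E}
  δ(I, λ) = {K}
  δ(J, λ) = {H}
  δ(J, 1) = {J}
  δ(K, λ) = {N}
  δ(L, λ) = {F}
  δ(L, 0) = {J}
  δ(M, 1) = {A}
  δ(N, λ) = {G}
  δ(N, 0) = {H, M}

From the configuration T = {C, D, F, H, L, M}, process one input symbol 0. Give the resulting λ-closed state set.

H on 0 → {C}.
L on 0 → {J}.
No 0-transition from C, D, F, M.
Union after reading 0: {C, J}.
Now take the λ-closure:
From J via λ: add H.
From H via λ: add D.
From D via λ: add L.
From L via λ: add F.
No new states can be added; the closed set is {C, D, F, H, J, L}.

{C, D, F, H, J, L}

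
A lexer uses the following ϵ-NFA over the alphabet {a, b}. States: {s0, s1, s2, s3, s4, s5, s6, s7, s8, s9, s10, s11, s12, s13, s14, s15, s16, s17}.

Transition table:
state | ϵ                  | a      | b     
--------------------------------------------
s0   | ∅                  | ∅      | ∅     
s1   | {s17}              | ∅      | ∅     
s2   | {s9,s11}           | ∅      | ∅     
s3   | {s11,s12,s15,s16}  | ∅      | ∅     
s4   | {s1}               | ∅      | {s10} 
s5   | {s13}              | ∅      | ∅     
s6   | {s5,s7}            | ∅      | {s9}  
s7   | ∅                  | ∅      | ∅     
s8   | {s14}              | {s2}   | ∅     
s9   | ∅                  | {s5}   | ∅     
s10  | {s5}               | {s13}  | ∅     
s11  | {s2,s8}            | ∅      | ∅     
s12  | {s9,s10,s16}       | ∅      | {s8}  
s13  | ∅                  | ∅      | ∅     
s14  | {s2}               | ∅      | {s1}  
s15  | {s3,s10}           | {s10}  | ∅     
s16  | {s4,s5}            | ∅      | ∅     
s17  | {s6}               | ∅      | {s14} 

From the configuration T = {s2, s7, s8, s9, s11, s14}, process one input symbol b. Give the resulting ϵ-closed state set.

s14 on b → {s1}.
No b-transition from s2, s7, s8, s9, s11.
Union after reading b: {s1}.
Now take the ϵ-closure:
From s1 via ϵ: add s17.
From s17 via ϵ: add s6.
From s6 via ϵ: add s5, s7.
From s5 via ϵ: add s13.
No new states can be added; the closed set is {s1, s5, s6, s7, s13, s17}.

{s1, s5, s6, s7, s13, s17}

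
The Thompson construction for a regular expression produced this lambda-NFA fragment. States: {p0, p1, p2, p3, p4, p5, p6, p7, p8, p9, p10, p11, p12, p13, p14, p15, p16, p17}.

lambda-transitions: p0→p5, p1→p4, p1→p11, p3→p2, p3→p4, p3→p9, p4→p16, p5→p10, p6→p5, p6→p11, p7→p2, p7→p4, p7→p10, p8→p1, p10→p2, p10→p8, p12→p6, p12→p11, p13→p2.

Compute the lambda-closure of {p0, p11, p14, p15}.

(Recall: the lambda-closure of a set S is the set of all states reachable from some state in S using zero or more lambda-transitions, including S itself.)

Start with {p0, p11, p14, p15}.
From p0 via lambda: add p5.
From p5 via lambda: add p10.
From p10 via lambda: add p2, p8.
From p8 via lambda: add p1.
From p1 via lambda: add p4.
From p4 via lambda: add p16.
No new states can be added; the closed set is {p0, p1, p2, p4, p5, p8, p10, p11, p14, p15, p16}.

{p0, p1, p2, p4, p5, p8, p10, p11, p14, p15, p16}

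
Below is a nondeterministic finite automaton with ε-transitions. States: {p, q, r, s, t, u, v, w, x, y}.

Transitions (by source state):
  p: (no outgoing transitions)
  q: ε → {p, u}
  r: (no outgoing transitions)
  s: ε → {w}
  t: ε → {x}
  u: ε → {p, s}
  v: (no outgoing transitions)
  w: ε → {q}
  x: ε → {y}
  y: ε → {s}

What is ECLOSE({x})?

{p, q, s, u, w, x, y}

Start with {x}.
From x via ε: add y.
From y via ε: add s.
From s via ε: add w.
From w via ε: add q.
From q via ε: add p, u.
No new states can be added; the closed set is {p, q, s, u, w, x, y}.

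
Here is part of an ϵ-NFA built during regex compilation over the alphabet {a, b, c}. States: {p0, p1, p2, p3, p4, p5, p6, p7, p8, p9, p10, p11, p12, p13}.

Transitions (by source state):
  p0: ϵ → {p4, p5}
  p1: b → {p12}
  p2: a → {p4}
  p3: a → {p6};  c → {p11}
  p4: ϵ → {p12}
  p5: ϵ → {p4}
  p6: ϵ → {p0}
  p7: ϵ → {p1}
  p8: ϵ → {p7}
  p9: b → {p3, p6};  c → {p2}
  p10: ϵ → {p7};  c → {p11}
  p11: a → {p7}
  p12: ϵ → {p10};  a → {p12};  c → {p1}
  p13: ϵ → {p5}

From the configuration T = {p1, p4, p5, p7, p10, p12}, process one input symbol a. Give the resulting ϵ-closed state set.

p12 on a → {p12}.
No a-transition from p1, p4, p5, p7, p10.
Union after reading a: {p12}.
Now take the ϵ-closure:
From p12 via ϵ: add p10.
From p10 via ϵ: add p7.
From p7 via ϵ: add p1.
No new states can be added; the closed set is {p1, p7, p10, p12}.

{p1, p7, p10, p12}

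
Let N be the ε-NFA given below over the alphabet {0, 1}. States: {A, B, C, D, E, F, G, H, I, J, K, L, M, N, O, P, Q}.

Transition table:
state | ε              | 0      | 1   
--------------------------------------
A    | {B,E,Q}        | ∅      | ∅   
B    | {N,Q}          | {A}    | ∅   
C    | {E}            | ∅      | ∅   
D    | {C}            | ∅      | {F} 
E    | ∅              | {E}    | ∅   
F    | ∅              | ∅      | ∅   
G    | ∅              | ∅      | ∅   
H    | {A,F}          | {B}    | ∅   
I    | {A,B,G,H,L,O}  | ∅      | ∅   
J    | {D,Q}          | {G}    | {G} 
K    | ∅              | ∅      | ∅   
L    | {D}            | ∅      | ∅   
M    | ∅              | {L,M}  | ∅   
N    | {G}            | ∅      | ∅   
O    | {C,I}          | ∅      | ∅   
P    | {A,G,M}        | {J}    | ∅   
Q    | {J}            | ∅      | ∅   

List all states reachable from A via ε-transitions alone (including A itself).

Start with {A}.
From A via ε: add B, E, Q.
From B via ε: add N.
From Q via ε: add J.
From J via ε: add D.
From N via ε: add G.
From D via ε: add C.
No new states can be added; the closed set is {A, B, C, D, E, G, J, N, Q}.

{A, B, C, D, E, G, J, N, Q}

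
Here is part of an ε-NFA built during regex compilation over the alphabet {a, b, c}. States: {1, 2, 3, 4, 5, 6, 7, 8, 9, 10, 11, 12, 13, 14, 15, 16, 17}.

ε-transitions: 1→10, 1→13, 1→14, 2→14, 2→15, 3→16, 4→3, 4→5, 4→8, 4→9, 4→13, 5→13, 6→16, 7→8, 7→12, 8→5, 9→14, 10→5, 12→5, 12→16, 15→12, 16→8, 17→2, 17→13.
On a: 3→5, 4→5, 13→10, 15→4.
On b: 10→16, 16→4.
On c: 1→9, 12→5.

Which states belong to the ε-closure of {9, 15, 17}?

{2, 5, 8, 9, 12, 13, 14, 15, 16, 17}

Start with {9, 15, 17}.
From 9 via ε: add 14.
From 15 via ε: add 12.
From 17 via ε: add 2, 13.
From 12 via ε: add 5, 16.
From 16 via ε: add 8.
No new states can be added; the closed set is {2, 5, 8, 9, 12, 13, 14, 15, 16, 17}.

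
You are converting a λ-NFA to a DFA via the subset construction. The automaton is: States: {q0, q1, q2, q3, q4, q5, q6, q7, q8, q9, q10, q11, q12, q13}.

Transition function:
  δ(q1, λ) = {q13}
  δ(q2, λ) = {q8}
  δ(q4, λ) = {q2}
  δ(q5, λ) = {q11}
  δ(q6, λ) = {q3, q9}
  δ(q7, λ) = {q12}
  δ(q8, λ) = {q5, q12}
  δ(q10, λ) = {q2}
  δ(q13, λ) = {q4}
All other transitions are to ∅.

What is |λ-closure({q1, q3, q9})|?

Start with {q1, q3, q9}.
From q1 via λ: add q13.
From q13 via λ: add q4.
From q4 via λ: add q2.
From q2 via λ: add q8.
From q8 via λ: add q5, q12.
From q5 via λ: add q11.
λ-closure = {q1, q2, q3, q4, q5, q8, q9, q11, q12, q13}, which has 10 states.

10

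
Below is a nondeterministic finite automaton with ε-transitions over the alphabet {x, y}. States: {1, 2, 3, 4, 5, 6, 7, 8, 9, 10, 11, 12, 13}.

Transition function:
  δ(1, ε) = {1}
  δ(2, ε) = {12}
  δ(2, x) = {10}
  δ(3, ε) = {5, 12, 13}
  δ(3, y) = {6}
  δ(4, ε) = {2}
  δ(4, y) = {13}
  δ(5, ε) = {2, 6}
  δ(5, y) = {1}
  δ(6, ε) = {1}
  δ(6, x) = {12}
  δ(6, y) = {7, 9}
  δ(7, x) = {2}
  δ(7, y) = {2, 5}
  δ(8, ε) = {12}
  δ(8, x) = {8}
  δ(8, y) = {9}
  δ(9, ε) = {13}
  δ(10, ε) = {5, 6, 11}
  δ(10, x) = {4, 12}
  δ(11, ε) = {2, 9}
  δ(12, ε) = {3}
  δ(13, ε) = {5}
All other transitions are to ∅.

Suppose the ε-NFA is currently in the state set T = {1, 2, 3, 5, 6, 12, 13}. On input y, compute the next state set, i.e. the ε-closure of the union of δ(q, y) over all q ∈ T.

{1, 2, 3, 5, 6, 7, 9, 12, 13}

3 on y → {6}.
5 on y → {1}.
6 on y → {7, 9}.
No y-transition from 1, 2, 12, 13.
Union after reading y: {1, 6, 7, 9}.
Now take the ε-closure:
From 9 via ε: add 13.
From 13 via ε: add 5.
From 5 via ε: add 2.
From 2 via ε: add 12.
From 12 via ε: add 3.
No new states can be added; the closed set is {1, 2, 3, 5, 6, 7, 9, 12, 13}.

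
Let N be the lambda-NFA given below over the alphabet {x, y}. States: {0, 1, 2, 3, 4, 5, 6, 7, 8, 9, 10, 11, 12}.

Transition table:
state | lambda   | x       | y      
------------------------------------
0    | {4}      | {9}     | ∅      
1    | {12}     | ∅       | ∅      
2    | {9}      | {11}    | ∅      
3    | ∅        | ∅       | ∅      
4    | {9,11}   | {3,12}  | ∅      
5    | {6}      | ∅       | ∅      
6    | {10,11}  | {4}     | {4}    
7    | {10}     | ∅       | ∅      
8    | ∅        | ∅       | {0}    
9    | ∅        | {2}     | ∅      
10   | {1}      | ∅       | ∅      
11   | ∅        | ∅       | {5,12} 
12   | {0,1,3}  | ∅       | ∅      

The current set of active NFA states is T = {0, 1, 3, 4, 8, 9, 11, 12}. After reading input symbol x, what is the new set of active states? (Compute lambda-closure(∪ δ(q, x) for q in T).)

0 on x → {9}.
4 on x → {3, 12}.
9 on x → {2}.
No x-transition from 1, 3, 8, 11, 12.
Union after reading x: {2, 3, 9, 12}.
Now take the lambda-closure:
From 12 via lambda: add 0, 1.
From 0 via lambda: add 4.
From 4 via lambda: add 11.
No new states can be added; the closed set is {0, 1, 2, 3, 4, 9, 11, 12}.

{0, 1, 2, 3, 4, 9, 11, 12}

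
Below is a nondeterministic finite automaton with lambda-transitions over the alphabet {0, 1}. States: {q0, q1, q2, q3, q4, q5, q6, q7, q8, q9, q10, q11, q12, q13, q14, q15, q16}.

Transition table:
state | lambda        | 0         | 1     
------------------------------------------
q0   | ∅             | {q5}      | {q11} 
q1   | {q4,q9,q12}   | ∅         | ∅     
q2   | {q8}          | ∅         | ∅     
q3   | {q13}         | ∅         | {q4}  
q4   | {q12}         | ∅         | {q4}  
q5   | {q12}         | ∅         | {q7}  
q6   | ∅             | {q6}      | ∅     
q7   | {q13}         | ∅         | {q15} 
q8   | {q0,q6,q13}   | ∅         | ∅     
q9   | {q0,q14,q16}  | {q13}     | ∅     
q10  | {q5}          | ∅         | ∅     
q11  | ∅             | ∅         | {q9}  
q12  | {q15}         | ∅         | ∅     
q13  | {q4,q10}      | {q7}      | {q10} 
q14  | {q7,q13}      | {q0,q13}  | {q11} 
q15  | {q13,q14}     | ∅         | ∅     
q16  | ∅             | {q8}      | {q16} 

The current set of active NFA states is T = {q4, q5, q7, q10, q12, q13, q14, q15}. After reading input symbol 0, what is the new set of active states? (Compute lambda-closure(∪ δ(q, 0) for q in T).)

q13 on 0 → {q7}.
q14 on 0 → {q0, q13}.
No 0-transition from q4, q5, q7, q10, q12, q15.
Union after reading 0: {q0, q7, q13}.
Now take the lambda-closure:
From q13 via lambda: add q4, q10.
From q4 via lambda: add q12.
From q10 via lambda: add q5.
From q12 via lambda: add q15.
From q15 via lambda: add q14.
No new states can be added; the closed set is {q0, q4, q5, q7, q10, q12, q13, q14, q15}.

{q0, q4, q5, q7, q10, q12, q13, q14, q15}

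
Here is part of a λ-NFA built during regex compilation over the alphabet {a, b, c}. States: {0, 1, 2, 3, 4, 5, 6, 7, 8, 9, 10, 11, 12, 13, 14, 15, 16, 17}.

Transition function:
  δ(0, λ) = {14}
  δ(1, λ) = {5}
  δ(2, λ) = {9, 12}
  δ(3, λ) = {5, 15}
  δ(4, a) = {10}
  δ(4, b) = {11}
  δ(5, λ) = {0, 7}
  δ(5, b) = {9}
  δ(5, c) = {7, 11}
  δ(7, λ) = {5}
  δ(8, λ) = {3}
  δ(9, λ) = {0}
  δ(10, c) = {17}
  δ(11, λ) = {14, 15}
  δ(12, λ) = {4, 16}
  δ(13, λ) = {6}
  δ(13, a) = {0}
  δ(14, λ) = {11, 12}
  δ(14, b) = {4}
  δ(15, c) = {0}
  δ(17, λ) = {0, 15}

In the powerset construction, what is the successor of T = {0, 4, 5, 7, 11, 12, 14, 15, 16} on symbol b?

4 on b → {11}.
5 on b → {9}.
14 on b → {4}.
No b-transition from 0, 7, 11, 12, 15, 16.
Union after reading b: {4, 9, 11}.
Now take the λ-closure:
From 9 via λ: add 0.
From 11 via λ: add 14, 15.
From 14 via λ: add 12.
From 12 via λ: add 16.
No new states can be added; the closed set is {0, 4, 9, 11, 12, 14, 15, 16}.

{0, 4, 9, 11, 12, 14, 15, 16}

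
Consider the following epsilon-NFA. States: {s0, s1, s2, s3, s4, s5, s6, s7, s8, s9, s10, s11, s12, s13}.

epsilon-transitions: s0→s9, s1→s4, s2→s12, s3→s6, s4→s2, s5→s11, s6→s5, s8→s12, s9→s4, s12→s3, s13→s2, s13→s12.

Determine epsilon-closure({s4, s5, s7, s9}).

Start with {s4, s5, s7, s9}.
From s4 via epsilon: add s2.
From s5 via epsilon: add s11.
From s2 via epsilon: add s12.
From s12 via epsilon: add s3.
From s3 via epsilon: add s6.
No new states can be added; the closed set is {s2, s3, s4, s5, s6, s7, s9, s11, s12}.

{s2, s3, s4, s5, s6, s7, s9, s11, s12}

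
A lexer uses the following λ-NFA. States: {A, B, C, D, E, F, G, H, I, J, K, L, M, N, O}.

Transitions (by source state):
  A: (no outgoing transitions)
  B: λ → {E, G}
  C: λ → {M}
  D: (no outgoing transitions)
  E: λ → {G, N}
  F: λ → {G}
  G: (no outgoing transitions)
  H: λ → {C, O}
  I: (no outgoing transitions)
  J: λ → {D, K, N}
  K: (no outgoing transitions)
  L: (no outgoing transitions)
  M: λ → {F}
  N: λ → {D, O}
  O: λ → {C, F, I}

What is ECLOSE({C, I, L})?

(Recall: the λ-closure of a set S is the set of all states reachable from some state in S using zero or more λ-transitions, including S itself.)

Start with {C, I, L}.
From C via λ: add M.
From M via λ: add F.
From F via λ: add G.
No new states can be added; the closed set is {C, F, G, I, L, M}.

{C, F, G, I, L, M}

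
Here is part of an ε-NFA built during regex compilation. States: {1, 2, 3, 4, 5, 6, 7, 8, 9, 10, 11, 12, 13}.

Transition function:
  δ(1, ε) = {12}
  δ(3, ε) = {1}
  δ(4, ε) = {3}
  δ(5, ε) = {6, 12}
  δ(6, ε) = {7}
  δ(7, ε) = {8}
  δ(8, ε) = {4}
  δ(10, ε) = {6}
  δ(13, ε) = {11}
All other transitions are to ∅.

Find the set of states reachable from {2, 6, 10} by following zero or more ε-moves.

{1, 2, 3, 4, 6, 7, 8, 10, 12}

Start with {2, 6, 10}.
From 6 via ε: add 7.
From 7 via ε: add 8.
From 8 via ε: add 4.
From 4 via ε: add 3.
From 3 via ε: add 1.
From 1 via ε: add 12.
No new states can be added; the closed set is {1, 2, 3, 4, 6, 7, 8, 10, 12}.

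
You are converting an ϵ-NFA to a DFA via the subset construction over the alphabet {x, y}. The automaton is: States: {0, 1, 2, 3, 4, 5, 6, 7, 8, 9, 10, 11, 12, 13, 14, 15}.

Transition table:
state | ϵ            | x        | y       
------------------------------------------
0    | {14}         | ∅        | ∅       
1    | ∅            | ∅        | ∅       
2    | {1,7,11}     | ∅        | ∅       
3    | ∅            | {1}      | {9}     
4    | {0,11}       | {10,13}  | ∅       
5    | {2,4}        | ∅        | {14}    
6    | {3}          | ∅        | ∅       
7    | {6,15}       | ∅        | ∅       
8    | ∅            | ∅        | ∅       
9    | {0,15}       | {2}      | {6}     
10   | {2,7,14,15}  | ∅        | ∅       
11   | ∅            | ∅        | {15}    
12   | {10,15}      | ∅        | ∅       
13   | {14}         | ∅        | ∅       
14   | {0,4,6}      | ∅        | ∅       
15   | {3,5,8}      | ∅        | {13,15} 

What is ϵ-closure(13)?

{0, 3, 4, 6, 11, 13, 14}

Start with {13}.
From 13 via ϵ: add 14.
From 14 via ϵ: add 0, 4, 6.
From 4 via ϵ: add 11.
From 6 via ϵ: add 3.
No new states can be added; the closed set is {0, 3, 4, 6, 11, 13, 14}.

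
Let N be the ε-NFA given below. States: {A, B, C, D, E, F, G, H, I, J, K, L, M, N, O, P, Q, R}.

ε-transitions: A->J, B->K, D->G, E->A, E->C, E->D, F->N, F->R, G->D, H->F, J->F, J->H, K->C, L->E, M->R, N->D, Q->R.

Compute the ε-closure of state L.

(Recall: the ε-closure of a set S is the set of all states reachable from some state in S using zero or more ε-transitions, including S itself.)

Start with {L}.
From L via ε: add E.
From E via ε: add A, C, D.
From A via ε: add J.
From D via ε: add G.
From J via ε: add F, H.
From F via ε: add N, R.
No new states can be added; the closed set is {A, C, D, E, F, G, H, J, L, N, R}.

{A, C, D, E, F, G, H, J, L, N, R}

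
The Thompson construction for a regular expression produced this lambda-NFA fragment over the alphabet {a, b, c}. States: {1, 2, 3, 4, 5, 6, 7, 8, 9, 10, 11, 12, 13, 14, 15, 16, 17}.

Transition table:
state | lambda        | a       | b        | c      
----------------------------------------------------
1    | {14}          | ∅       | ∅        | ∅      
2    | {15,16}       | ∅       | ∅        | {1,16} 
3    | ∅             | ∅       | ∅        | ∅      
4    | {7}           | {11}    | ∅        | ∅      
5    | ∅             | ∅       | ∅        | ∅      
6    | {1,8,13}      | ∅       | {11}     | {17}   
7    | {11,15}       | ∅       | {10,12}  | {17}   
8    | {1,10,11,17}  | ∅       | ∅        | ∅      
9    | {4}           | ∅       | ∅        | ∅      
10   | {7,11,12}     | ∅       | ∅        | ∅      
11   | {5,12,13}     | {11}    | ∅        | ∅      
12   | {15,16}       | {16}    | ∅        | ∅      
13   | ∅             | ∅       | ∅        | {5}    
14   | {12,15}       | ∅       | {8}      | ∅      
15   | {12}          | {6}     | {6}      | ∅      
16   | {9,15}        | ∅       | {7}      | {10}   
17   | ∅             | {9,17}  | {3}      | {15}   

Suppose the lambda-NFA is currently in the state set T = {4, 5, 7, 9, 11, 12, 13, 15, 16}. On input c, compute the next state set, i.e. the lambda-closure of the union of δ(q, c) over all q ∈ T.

7 on c → {17}.
13 on c → {5}.
16 on c → {10}.
No c-transition from 4, 5, 9, 11, 12, 15.
Union after reading c: {5, 10, 17}.
Now take the lambda-closure:
From 10 via lambda: add 7, 11, 12.
From 7 via lambda: add 15.
From 11 via lambda: add 13.
From 12 via lambda: add 16.
From 16 via lambda: add 9.
From 9 via lambda: add 4.
No new states can be added; the closed set is {4, 5, 7, 9, 10, 11, 12, 13, 15, 16, 17}.

{4, 5, 7, 9, 10, 11, 12, 13, 15, 16, 17}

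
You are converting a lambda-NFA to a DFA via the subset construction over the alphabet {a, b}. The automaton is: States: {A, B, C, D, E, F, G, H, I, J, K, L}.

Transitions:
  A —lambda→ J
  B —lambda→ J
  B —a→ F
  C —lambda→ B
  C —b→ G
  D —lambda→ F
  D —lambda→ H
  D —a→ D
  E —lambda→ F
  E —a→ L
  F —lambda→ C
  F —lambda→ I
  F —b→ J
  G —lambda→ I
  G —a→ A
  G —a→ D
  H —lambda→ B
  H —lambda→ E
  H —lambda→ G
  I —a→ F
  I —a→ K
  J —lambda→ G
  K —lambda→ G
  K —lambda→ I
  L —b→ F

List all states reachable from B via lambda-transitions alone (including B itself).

{B, G, I, J}

Start with {B}.
From B via lambda: add J.
From J via lambda: add G.
From G via lambda: add I.
No new states can be added; the closed set is {B, G, I, J}.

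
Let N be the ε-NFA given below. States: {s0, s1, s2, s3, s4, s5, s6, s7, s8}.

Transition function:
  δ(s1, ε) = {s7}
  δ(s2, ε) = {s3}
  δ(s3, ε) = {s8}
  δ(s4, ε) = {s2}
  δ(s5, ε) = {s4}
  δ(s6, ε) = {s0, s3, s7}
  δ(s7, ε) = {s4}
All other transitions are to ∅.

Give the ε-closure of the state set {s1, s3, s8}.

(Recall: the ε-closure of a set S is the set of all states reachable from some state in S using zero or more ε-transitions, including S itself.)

Start with {s1, s3, s8}.
From s1 via ε: add s7.
From s7 via ε: add s4.
From s4 via ε: add s2.
No new states can be added; the closed set is {s1, s2, s3, s4, s7, s8}.

{s1, s2, s3, s4, s7, s8}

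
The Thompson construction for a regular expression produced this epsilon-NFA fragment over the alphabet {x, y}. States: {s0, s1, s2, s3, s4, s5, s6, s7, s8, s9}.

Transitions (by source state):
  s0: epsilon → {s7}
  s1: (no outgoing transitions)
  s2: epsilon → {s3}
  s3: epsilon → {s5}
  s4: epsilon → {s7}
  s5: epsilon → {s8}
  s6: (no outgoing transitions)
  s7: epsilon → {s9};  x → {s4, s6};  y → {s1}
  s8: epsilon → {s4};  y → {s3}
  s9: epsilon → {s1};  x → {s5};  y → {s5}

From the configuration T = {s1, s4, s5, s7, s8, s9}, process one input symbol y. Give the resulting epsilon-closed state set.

{s1, s3, s4, s5, s7, s8, s9}

s7 on y → {s1}.
s8 on y → {s3}.
s9 on y → {s5}.
No y-transition from s1, s4, s5.
Union after reading y: {s1, s3, s5}.
Now take the epsilon-closure:
From s5 via epsilon: add s8.
From s8 via epsilon: add s4.
From s4 via epsilon: add s7.
From s7 via epsilon: add s9.
No new states can be added; the closed set is {s1, s3, s4, s5, s7, s8, s9}.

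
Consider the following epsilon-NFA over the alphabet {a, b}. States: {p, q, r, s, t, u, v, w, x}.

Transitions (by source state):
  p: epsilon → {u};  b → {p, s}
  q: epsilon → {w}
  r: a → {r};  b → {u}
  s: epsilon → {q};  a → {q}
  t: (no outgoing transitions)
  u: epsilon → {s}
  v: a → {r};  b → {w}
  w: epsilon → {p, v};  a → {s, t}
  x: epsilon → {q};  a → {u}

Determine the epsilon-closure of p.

Start with {p}.
From p via epsilon: add u.
From u via epsilon: add s.
From s via epsilon: add q.
From q via epsilon: add w.
From w via epsilon: add v.
No new states can be added; the closed set is {p, q, s, u, v, w}.

{p, q, s, u, v, w}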